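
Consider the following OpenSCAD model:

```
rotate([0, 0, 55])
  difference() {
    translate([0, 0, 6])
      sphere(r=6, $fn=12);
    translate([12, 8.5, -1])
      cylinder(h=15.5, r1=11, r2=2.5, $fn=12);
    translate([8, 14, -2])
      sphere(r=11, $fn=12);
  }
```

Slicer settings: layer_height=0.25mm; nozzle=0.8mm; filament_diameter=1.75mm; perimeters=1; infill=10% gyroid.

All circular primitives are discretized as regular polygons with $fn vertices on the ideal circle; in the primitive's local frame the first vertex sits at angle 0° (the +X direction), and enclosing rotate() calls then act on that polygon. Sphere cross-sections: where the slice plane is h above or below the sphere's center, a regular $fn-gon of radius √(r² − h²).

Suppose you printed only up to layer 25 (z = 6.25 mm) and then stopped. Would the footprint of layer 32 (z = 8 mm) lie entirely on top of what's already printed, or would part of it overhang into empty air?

entirely on top

Compare the two slices. At z = 6.25: the sphere: section is a regular 12-gon, circumradius = √(r²−h²) = √(6²−0.25²) = 5.995 (area = (12/2)·5.995²·sin(360°/12) = 107.81 mm²); the cone at (12, 8.5) contributes a regular 12-gon of circumradius 7.024 (interpolated between r1=11 and r2=2.5 at t=0.468) (area = (12/2)·7.024²·sin(360°/12) = 148.02 mm²); the r=11 sphere at (8, 14) slices to a regular 12-gon of circumradius 7.276 (√(r²−h²) with h=8.25 from center) (area = (12/2)·7.276²·sin(360°/12) = 158.81 mm²); Subtracting the remaining from the first: starting from the r=6 sphere (107.81 mm²), the cone at (12, 8.5) misses the remaining region (no effect); the r=11 sphere at (8, 14) misses the remaining region (no effect) — area = 107.81 mm²; (whole slice rotated 55° about Z — lengths, areas and connectivity unchanged). At z = 8: the r=6 sphere contributes a regular 12-gon of circumradius √(6²−2²) = 5.657 (area = (12/2)·5.657²·sin(360°/12) = 96.00 mm²); the cone at (12, 8.5): at t=0.581 of its height the radius interpolates to r₁+(r₂−r₁)t = 6.065, giving a regular 12-gon of that circumradius (area = (12/2)·6.065²·sin(360°/12) = 110.34 mm²); the sphere at (8, 14): section is a regular 12-gon, circumradius = √(r²−h²) = √(11²−10²) = 4.583 (area = (12/2)·4.583²·sin(360°/12) = 63.00 mm²); Subtracting the remaining from the first: starting from the r=6 sphere (96.00 mm²), the cone at (12, 8.5) misses the remaining region (no effect); the r=11 sphere at (8, 14) misses the remaining region (no effect) — area = 96.00 mm²; (rotated 55° about Z; rotation is an isometry so areas/perimeters/island counts are preserved). Checking containment: the cross-section at z = 8 is a subset of the cross-section at z = 6.25.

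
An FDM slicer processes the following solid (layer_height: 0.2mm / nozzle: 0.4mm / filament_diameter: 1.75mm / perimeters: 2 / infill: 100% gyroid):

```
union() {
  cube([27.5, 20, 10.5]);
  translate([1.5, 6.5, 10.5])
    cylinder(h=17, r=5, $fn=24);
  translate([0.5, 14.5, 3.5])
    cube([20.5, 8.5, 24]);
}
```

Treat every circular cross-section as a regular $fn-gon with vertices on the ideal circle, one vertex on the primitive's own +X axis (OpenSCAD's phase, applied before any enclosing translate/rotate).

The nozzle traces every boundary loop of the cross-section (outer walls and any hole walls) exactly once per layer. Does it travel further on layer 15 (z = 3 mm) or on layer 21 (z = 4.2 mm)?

Layer 15 (z = 3): the 27.5×20 cube contributes its full rectangle (perimeter 95.00 mm); the cylinder at (1.5, 6.5) is absent (z outside [10.5, 27.5]); the cube at (0.5, 14.5) does not reach this height (z outside [3.5, 27.5]); Taking the union: only the 27.5×20 cube is present, so the union is just that shape — boundary = 95.00 mm. So its perimeter = 95.00 mm. Layer 21 (z = 4.2): the cube is present — its section is the full 27.5×20 rectangle (perimeter 95.00 mm); the cylinder at (1.5, 6.5) does not reach this height (z outside [10.5, 27.5]); the cube at (0.5, 14.5) is present — its section is the full 20.5×8.5 rectangle (perimeter 58.00 mm); Combining (union): the regions partially overlap (shared area 112.75 mm²), so the edge portions inside another operand are dropped and the merged outline is re-measured after clipping — boundary = 101.00 mm. So its perimeter = 101.00 mm. Layer 21 is larger (101.00 vs 95.00 mm).

layer 21 (z = 4.2 mm)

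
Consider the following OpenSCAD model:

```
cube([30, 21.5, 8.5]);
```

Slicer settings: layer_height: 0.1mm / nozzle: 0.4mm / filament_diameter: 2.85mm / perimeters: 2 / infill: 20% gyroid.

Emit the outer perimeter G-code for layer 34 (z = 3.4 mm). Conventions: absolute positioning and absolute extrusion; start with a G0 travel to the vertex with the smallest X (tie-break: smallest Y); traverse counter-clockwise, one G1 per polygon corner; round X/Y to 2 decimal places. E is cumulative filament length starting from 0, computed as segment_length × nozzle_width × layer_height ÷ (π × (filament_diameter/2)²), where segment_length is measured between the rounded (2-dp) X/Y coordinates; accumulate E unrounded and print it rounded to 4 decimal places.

At z = 3.4 mm: the 30×21.5 cube contributes its full rectangle. The outline is a single polygon with 4 vertices. Extrusion per mm of travel: 0.4 × 0.1 / (π × 1.425²) = 0.006270. Accumulating E over each segment gives final E = 0.6458.

G0 X0.00 Y0.00 Z3.40
G1 X30.00 Y0.00 E0.1881
G1 X30.00 Y21.50 E0.3229
G1 X0.00 Y21.50 E0.5110
G1 X0.00 Y0.00 E0.6458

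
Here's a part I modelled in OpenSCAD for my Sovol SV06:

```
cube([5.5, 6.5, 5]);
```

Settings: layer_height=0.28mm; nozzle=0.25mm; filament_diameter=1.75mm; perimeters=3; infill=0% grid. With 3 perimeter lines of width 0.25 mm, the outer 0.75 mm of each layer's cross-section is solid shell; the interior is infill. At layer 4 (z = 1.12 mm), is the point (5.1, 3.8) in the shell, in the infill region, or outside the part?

shell

At z = 1.12 mm: the 5.5×6.5 cube contributes its full rectangle. Overall, the cross-section is a single solid region. The nearest boundary edge runs (5.50, 0.00)→(5.50, 6.50); distance from the point to it = 0.40 mm. The point is inside the cross-section, 0.40 mm from the nearest boundary — within the 0.75 mm shell band (3 × 0.25).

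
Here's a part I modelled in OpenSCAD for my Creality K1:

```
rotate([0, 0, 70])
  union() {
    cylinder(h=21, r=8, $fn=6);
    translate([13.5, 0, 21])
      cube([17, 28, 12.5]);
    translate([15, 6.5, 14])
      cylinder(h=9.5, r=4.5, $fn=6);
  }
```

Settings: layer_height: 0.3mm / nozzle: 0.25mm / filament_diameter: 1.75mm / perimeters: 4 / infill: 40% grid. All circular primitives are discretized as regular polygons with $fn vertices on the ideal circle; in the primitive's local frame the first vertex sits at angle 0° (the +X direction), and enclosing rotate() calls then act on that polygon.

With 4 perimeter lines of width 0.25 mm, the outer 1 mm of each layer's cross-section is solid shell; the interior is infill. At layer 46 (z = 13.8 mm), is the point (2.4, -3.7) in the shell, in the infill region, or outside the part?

infill

At z = 13.8 mm: the r=8 cylinder gives a regular 6-gon of circumradius 8 (constant along its height); the cube at (13.5, 0) does not reach this height (z outside [21, 33.5]); the cylinder at (15, 6.5) does not reach this height (z outside [14, 23.5]); Combining (union): only the r=8 cylinder is present, so the union is just that shape — 1 connected region; (rotated 70° about Z; rotation is an isometry so areas/perimeters/island counts are preserved). Overall, the cross-section is a single solid region. Undo the 70° rotation: the query point maps to (-2.656, -3.521) in the un-rotated model frame. The nearest boundary edge runs (-8.00, 0.00)→(-4.00, -6.93); distance from the point to it = 2.87 mm. The point is inside the cross-section and 2.87 mm from the nearest boundary — more than the 1 mm shell width (4 × 0.25), so it's in the infill interior.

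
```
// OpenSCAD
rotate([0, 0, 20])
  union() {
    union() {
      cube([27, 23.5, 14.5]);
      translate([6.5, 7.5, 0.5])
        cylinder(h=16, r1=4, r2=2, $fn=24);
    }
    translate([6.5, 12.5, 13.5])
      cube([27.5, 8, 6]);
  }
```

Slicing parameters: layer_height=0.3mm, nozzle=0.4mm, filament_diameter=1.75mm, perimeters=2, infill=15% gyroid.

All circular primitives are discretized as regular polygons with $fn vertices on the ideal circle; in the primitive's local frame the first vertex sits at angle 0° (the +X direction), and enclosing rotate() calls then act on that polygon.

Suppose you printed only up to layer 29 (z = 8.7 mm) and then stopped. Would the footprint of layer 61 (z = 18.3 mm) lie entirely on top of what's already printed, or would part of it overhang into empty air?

part overhangs

Compare the two slices. At z = 8.7: the cube is present — its section is the full 27×23.5 rectangle (area 634.50 mm²); the cone at (6.5, 7.5) contributes a regular 24-gon of circumradius 2.975 (interpolated between r1=4 and r2=2 at t=0.512) (area = (24/2)·2.975²·sin(360°/24) = 27.49 mm²); Merging all regions: the cone at (6.5, 7.5) lies entirely inside the 27×23.5 cube, so the union is just the 27×23.5 cube — area = 634.50 mm²; the cube at (6.5, 12.5) does not reach this height (z outside [13.5, 19.5]); Taking the union: only that combined region is present, so the union is just that shape — area = 634.50 mm²; (rotated 20° about Z; rotation is an isometry so areas/perimeters/island counts are preserved). At z = 18.3: the cube does not reach this height (z outside [0, 14.5]); the cone at (6.5, 7.5) does not reach this height (z outside [0.5, 16.5]); Taking the union: nothing is present at this height; the cube at (6.5, 12.5) (footprint 27.5×8) is included at this height (area 220.00 mm²); Merging all regions: only the 27.5×8 cube at (6.5, 12.5) is present, so the union is just that shape — area = 220.00 mm²; (rotated 20° about Z; rotation is an isometry so areas/perimeters/island counts are preserved). Checking containment: at z = 18.3 the cross-section extends beyond the z = 8.7 cross-section by about 56.00 mm².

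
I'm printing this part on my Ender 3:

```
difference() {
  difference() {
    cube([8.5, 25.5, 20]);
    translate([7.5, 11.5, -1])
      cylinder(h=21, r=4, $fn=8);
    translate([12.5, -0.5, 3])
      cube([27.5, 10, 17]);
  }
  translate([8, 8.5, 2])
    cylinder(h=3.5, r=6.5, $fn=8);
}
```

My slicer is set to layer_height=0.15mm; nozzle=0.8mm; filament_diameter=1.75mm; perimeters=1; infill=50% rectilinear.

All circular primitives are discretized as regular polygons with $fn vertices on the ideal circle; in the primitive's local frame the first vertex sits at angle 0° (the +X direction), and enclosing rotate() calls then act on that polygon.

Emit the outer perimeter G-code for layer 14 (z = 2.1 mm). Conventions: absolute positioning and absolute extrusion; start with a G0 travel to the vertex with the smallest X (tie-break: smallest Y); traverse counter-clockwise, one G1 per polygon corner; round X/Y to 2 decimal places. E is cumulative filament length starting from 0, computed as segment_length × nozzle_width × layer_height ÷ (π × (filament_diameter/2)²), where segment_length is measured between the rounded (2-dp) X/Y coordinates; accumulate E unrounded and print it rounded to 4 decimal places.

G0 X0.00 Y0.00 Z2.10
G1 X8.50 Y0.00 E0.4241
G1 X8.50 Y2.21 E0.5343
G1 X8.00 Y2.00 E0.5614
G1 X3.40 Y3.90 E0.8097
G1 X1.50 Y8.50 E1.0580
G1 X3.40 Y13.10 E1.3063
G1 X4.32 Y13.47 E1.3558
G1 X4.67 Y14.33 E1.4021
G1 X7.50 Y15.50 E1.5549
G1 X8.50 Y15.09 E1.6088
G1 X8.50 Y25.50 E2.1281
G1 X0.00 Y25.50 E2.5522
G1 X0.00 Y0.00 E3.8244

At z = 2.1 mm: the 8.5×25.5 cube contributes its full rectangle; the r=4 cylinder at (7.5, 11.5) gives a regular 8-gon of circumradius 4 (constant along its height); the cube at (12.5, -0.5) does not reach this height (z outside [3, 20]); After the difference (first − rest): starting from the 8.5×25.5 cube, the r=4 cylinder at (7.5, 11.5) partially overlaps it — only the 30.21 mm² overlap (of its 45.25 mm²) is removed, clipping the outline — 1 connected region; the cylinder at (8, 8.5): section is a regular 8-gon, circumradius r=6.5; After the difference (first − rest): starting from that combined region, the r=6.5 cylinder at (8, 8.5) partially overlaps it — only the 38.46 mm² overlap (of its 119.50 mm²) is removed, clipping the outline — 1 connected region. The outline is a single polygon with 13 vertices. Extrusion per mm of travel: 0.8 × 0.15 / (π × 0.875²) = 0.049890. Accumulating E over each segment gives final E = 3.8244.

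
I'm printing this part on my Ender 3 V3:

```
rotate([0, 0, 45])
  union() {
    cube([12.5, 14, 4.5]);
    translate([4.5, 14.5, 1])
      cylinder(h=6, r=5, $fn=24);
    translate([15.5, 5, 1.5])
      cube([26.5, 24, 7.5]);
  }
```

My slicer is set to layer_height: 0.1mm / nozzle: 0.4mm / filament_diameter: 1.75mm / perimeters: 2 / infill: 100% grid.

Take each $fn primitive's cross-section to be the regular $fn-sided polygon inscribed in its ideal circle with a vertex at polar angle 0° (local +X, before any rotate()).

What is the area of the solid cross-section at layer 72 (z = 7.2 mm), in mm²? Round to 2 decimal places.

636.00 mm²

At z = 7.2 mm: the cube is not intersected at this z (z outside [0, 4.5]); the cylinder at (4.5, 14.5) is absent (z outside [1, 7]); the 26.5×24 cube at (15.5, 5) contributes its full rectangle (area 636.00 mm²); Taking the union: only the 26.5×24 cube at (15.5, 5) is present, so the union is just that shape — area = 636.00 mm²; (rotated 45° about Z; rotation is an isometry so areas/perimeters/island counts are preserved). Overall, the cross-section is a single solid region. Net area = 636.00 mm².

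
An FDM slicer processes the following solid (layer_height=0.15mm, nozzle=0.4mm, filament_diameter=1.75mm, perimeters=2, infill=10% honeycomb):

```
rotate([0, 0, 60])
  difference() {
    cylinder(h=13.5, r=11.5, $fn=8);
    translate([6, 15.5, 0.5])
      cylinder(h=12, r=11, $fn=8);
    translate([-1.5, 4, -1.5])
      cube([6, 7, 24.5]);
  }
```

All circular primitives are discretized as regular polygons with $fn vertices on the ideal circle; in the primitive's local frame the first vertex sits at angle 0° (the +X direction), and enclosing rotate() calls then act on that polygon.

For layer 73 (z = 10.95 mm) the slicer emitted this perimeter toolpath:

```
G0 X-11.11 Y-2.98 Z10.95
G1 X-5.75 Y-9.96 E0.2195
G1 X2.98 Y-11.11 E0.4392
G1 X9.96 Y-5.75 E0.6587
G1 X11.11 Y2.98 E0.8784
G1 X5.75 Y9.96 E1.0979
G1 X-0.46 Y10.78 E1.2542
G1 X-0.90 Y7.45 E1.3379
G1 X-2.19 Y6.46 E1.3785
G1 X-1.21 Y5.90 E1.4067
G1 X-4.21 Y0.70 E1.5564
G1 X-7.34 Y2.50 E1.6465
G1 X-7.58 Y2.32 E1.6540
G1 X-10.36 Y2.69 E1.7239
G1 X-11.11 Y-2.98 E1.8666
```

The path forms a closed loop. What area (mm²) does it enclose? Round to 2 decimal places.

315.43 mm²

Apply the shoelace formula to the sequence of (X, Y) vertices; enclosed area = 315.43 mm².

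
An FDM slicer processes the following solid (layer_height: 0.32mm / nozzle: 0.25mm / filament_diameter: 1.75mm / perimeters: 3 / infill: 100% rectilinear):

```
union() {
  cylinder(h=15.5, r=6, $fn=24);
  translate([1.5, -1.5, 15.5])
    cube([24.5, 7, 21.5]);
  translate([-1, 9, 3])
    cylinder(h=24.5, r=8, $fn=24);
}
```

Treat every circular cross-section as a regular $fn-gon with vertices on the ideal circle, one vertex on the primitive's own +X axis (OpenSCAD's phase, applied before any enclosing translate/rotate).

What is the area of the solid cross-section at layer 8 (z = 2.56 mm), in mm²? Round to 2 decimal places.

111.81 mm²

At z = 2.56 mm: the cylinder: section is a regular 24-gon, circumradius r=6 (area = (24/2)·6.000²·sin(360°/24) = 111.81 mm²); the cube at (1.5, -1.5) does not reach this height (z outside [15.5, 37]); the cylinder at (-1, 9) is absent (z outside [3, 27.5]); Combining (union): only the r=6 cylinder is present, so the union is just that shape — area = 111.81 mm². Overall, the cross-section is a single solid region. Net area = 111.81 mm².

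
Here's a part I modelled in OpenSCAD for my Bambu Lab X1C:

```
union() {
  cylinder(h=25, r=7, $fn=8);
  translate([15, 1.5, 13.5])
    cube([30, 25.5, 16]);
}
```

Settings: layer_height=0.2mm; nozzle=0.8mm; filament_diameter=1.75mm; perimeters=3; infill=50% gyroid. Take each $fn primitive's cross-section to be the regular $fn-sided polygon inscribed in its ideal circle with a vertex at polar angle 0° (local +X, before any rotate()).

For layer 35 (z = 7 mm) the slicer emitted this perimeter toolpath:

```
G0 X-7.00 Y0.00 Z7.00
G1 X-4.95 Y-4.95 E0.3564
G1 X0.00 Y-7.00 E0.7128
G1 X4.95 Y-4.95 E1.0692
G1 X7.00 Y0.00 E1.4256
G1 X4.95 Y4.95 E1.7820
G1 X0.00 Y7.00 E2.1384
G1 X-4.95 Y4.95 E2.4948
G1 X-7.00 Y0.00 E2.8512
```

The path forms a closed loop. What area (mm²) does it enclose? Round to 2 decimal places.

Apply the shoelace formula to the sequence of (X, Y) vertices; enclosed area = 138.60 mm².

138.60 mm²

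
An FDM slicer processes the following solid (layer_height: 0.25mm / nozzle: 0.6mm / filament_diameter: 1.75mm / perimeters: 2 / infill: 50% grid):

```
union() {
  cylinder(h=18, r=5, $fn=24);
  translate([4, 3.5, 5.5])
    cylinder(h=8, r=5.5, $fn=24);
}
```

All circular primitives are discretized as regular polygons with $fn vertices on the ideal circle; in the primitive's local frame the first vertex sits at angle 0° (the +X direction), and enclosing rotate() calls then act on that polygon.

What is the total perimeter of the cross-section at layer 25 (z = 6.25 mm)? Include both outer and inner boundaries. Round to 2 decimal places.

At z = 6.25 mm: the r=5 cylinder gives a regular 24-gon of circumradius 5 (constant along its height) (perimeter = 2·24·5.000·sin(180°/24) = 31.33 mm); the cylinder at (4, 3.5): section is a regular 24-gon, circumradius r=5.5 (perimeter = 2·24·5.500·sin(180°/24) = 34.46 mm); Combining (union): the regions partially overlap (shared area 32.53 mm²), so the edge portions inside another operand are dropped and the merged outline is re-measured after clipping — boundary = 44.11 mm. Overall, the cross-section is a single solid region. Total boundary length (outer) = 44.11 mm.

44.11 mm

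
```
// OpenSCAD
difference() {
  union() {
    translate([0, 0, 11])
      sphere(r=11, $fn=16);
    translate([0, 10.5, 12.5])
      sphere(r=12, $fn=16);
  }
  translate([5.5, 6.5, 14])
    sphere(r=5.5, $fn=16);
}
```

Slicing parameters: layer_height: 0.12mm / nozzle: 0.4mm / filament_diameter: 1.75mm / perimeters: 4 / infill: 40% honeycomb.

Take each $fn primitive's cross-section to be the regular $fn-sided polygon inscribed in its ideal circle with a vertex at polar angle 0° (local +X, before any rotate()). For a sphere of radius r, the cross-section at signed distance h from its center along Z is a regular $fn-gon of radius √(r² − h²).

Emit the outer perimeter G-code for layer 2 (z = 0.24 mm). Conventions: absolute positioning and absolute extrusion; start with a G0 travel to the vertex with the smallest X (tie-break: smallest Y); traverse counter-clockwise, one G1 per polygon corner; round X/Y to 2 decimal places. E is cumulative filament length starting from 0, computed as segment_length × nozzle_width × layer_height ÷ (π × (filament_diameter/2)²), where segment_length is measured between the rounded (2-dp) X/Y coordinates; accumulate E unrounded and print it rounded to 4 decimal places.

G0 X-2.29 Y0.00 Z0.24
G1 X-2.11 Y-0.87 E0.0177
G1 X-1.62 Y-1.62 E0.0356
G1 X-0.87 Y-2.11 E0.0535
G1 X0.00 Y-2.29 E0.0712
G1 X0.87 Y-2.11 E0.0889
G1 X1.62 Y-1.62 E0.1068
G1 X2.11 Y-0.87 E0.1247
G1 X2.29 Y0.00 E0.1424
G1 X2.11 Y0.87 E0.1602
G1 X1.62 Y1.62 E0.1780
G1 X0.87 Y2.11 E0.1959
G1 X0.00 Y2.29 E0.2136
G1 X-0.87 Y2.11 E0.2314
G1 X-1.62 Y1.62 E0.2493
G1 X-2.11 Y0.87 E0.2671
G1 X-2.29 Y0.00 E0.2849

At z = 0.24 mm: the sphere: section is a regular 16-gon, circumradius = √(r²−h²) = √(11²−10.76²) = 2.285; the sphere at (0, 10.5) is not intersected at this z (|z−center|=12.260 > r=12); Combining (union): only the r=11 sphere is present, so the union is just that shape — 1 connected region; the sphere at (5.5, 6.5) is absent (|z−center|=13.760 > r=5.5); After the difference (first − rest): none of the subtracted shapes is present at this height, so the result so far is unchanged — 1 connected region. The outline is a single polygon with 16 vertices. Extrusion per mm of travel: 0.4 × 0.12 / (π × 0.875²) = 0.019956. Accumulating E over each segment gives final E = 0.2849.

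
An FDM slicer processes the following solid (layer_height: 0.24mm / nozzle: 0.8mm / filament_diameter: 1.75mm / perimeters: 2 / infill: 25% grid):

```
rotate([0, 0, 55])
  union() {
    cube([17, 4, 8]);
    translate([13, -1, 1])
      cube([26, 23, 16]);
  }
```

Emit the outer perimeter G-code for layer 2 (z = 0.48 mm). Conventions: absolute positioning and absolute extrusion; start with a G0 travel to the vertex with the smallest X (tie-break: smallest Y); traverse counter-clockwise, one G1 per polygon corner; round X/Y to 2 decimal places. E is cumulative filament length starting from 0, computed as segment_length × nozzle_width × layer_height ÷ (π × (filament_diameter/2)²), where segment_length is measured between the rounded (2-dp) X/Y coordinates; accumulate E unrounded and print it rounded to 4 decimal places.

At z = 0.48 mm: the cube is present — its section is the full 17×4 rectangle; the cube at (13, -1) is not intersected at this z (z outside [1, 17]); Combining (union): only the 17×4 cube is present, so the union is just that shape — 1 connected region; (rotated 55° about Z; rotation is an isometry so areas/perimeters/island counts are preserved). The outline is a single polygon with 4 vertices. Extrusion per mm of travel: 0.8 × 0.24 / (π × 0.875²) = 0.079824. Accumulating E over each segment gives final E = 3.3532.

G0 X-3.28 Y2.29 Z0.48
G1 X0.00 Y0.00 E0.3193
G1 X9.75 Y13.93 E1.6766
G1 X6.47 Y16.22 E1.9959
G1 X-3.28 Y2.29 E3.3532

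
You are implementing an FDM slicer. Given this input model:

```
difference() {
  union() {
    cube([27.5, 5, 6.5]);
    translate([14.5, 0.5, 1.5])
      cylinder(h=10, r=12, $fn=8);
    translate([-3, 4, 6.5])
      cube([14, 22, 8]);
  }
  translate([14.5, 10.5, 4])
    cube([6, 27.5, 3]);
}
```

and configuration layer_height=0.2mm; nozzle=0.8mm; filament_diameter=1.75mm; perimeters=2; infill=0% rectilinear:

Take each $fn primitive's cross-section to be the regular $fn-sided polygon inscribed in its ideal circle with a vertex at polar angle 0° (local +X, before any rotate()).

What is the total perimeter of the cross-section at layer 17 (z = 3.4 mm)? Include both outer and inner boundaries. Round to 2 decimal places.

83.79 mm

At z = 3.4 mm: the 27.5×5 cube contributes its full rectangle (perimeter 65.00 mm); the r=12 cylinder at (14.5, 0.5) contributes a regular 8-gon of circumradius 12 (perimeter = 2·8·12.000·sin(180°/8) = 73.48 mm); the cube at (-3, 4) is not intersected at this z (z outside [6.5, 14.5]); Combining (union): the regions partially overlap (shared area 111.51 mm²), so the edge portions inside another operand are dropped and the merged outline is re-measured after clipping — boundary = 83.79 mm; the cube at (14.5, 10.5) is not intersected at this z (z outside [4, 7]); After the difference (first − rest): none of the subtracted shapes is present at this height, so that combined region is unchanged — boundary = 83.79 mm. Overall, the cross-section is a single solid region. Total boundary length (outer) = 83.79 mm.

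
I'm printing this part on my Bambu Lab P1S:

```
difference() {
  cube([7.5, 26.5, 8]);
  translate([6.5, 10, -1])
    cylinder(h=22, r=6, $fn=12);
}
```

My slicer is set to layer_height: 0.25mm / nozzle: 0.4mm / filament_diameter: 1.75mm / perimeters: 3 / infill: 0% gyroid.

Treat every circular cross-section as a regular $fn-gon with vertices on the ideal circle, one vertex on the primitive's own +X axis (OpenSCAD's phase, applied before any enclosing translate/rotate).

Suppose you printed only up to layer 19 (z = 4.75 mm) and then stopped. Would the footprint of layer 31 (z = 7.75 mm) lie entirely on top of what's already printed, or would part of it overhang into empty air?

Compare the two slices. At z = 4.75: the 7.5×26.5 cube contributes its full rectangle (area 198.75 mm²); the cylinder at (6.5, 10): section is a regular 12-gon, circumradius r=6 (area = (12/2)·6.000²·sin(360°/12) = 108.00 mm²); Subtracting the remaining from the first: starting from the 7.5×26.5 cube (198.75 mm²), the r=6 cylinder at (6.5, 10) partially overlaps it — only the 65.73 mm² overlap (of its 108.00 mm²) is removed, clipping the outline — area = 133.02 mm². At z = 7.75: the cube (footprint 7.5×26.5) is included at this height (area 198.75 mm²); the r=6 cylinder at (6.5, 10) gives a regular 12-gon of circumradius 6 (constant along its height) (area = (12/2)·6.000²·sin(360°/12) = 108.00 mm²); Subtracting the remaining from the first: starting from the 7.5×26.5 cube (198.75 mm²), the r=6 cylinder at (6.5, 10) partially overlaps it — only the 65.73 mm² overlap (of its 108.00 mm²) is removed, clipping the outline — area = 133.02 mm². Checking containment: the cross-section at z = 7.75 is a subset of the cross-section at z = 4.75.

entirely on top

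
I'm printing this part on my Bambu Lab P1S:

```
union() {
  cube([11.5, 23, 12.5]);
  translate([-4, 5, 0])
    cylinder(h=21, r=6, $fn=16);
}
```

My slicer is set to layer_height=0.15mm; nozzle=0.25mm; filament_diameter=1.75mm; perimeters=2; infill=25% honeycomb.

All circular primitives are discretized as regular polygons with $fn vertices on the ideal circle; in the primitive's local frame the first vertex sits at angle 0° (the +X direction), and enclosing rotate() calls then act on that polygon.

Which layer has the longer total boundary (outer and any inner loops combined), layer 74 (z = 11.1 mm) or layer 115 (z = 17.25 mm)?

Layer 74 (z = 11.1): the 11.5×23 cube contributes its full rectangle (perimeter 69.00 mm); the cylinder at (-4, 5): section is a regular 16-gon, circumradius r=6 (perimeter = 2·16·6.000·sin(180°/16) = 37.46 mm); Taking the union: the regions partially overlap (shared area 11.65 mm²), so the edge portions inside another operand are dropped and the merged outline is re-measured after clipping — boundary = 87.70 mm. So its perimeter = 87.70 mm. Layer 115 (z = 17.25): the cube is absent (z outside [0, 12.5]); the r=6 cylinder at (-4, 5) contributes a regular 16-gon of circumradius 6 (perimeter = 2·16·6.000·sin(180°/16) = 37.46 mm); Taking the union: only the r=6 cylinder at (-4, 5) is present, so the union is just that shape — boundary = 37.46 mm. So its perimeter = 37.46 mm. Layer 74 is larger (87.70 vs 37.46 mm).

layer 74 (z = 11.1 mm)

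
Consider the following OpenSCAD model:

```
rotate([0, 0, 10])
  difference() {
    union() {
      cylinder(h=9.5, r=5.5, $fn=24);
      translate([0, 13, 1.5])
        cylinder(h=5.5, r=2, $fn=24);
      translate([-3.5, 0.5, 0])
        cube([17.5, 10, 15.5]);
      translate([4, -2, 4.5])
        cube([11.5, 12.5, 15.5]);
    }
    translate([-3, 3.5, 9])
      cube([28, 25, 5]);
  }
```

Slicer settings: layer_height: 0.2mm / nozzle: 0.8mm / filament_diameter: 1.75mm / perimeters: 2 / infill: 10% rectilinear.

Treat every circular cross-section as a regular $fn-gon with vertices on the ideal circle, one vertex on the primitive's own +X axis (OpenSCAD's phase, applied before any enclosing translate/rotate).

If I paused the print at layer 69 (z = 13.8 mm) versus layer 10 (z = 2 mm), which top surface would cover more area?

Layer 69 (z = 13.8): the cylinder does not reach this height (z outside [0, 9.5]); the cylinder at (0, 13) does not reach this height (z outside [1.5, 7]); the 17.5×10 cube at (-3.5, 0.5) contributes its full rectangle (area 175.00 mm²); the 11.5×12.5 cube at (4, -2) contributes its full rectangle (area 143.75 mm²); Taking the union: the regions partially overlap — summed areas 318.75 mm² minus the doubly-counted overlap 100.00 mm² gives 218.75 mm² — area = 218.75 mm²; the cube at (-3, 3.5) is present — its section is the full 28×25 rectangle (area 700.00 mm²); Subtracting the remaining from the first: starting from that combined region (218.75 mm²), the 28×25 cube at (-3, 3.5) partially overlaps it — only the 129.50 mm² overlap (of its 700.00 mm²) is removed, clipping the outline — area = 89.25 mm²; (rotated 10° about Z; rotation is an isometry so areas/perimeters/island counts are preserved). So its area = 89.25 mm². Layer 10 (z = 2): the r=5.5 cylinder gives a regular 24-gon of circumradius 5.5 (constant along its height) (area = (24/2)·5.500²·sin(360°/24) = 93.95 mm²); the r=2 cylinder at (0, 13) contributes a regular 24-gon of circumradius 2 (area = (24/2)·2.000²·sin(360°/24) = 12.42 mm²); the cube at (-3.5, 0.5) is present — its section is the full 17.5×10 rectangle (area 175.00 mm²); the cube at (4, -2) does not reach this height (z outside [4.5, 20]); Taking the union: the regions partially overlap — summed areas 281.37 mm² minus the doubly-counted overlap 36.74 mm² gives 244.64 mm² — area = 244.64 mm²; the cube at (-3, 3.5) is absent (z outside [9, 14]); After the difference (first − rest): none of the subtracted shapes is present at this height, so the result so far is unchanged — area = 244.64 mm²; (whole slice rotated 10° about Z — lengths, areas and connectivity unchanged). So its area = 244.64 mm². Layer 10 is larger (244.64 vs 89.25 mm²).

layer 10 (z = 2 mm)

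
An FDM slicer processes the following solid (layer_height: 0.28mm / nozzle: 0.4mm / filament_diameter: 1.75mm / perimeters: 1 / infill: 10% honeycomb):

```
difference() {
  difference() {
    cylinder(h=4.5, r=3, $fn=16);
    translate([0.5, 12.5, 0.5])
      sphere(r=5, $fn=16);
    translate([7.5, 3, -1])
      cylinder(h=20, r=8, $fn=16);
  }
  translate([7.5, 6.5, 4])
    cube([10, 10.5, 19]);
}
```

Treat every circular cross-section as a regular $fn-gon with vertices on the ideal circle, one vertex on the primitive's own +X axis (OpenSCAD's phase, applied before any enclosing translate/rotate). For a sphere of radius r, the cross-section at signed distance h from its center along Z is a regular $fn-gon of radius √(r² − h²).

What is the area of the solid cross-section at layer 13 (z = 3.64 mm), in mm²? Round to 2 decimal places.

At z = 3.64 mm: the cylinder: section is a regular 16-gon, circumradius r=3 (area = (16/2)·3.000²·sin(360°/16) = 27.55 mm²); the r=5 sphere at (0.5, 12.5) contributes a regular 16-gon of circumradius √(5²−3.14²) = 3.891 (area = (16/2)·3.891²·sin(360°/16) = 46.35 mm²); the cylinder at (7.5, 3): section is a regular 16-gon, circumradius r=8 (area = (16/2)·8.000²·sin(360°/16) = 195.93 mm²); Subtracting the remaining from the first: starting from the r=3 cylinder (27.55 mm²), the r=5 sphere at (0.5, 12.5) misses the remaining region (no effect); the r=8 cylinder at (7.5, 3) partially overlaps it — only the 11.61 mm² overlap (of its 195.93 mm²) is removed, clipping the outline — area = 15.94 mm²; the cube at (7.5, 6.5) does not reach this height (z outside [4, 23]); Taking the first minus the rest: none of the subtracted shapes is present at this height, so that combined region is unchanged — area = 15.94 mm². Overall, the cross-section is a single solid region. Net area = 15.94 mm².

15.94 mm²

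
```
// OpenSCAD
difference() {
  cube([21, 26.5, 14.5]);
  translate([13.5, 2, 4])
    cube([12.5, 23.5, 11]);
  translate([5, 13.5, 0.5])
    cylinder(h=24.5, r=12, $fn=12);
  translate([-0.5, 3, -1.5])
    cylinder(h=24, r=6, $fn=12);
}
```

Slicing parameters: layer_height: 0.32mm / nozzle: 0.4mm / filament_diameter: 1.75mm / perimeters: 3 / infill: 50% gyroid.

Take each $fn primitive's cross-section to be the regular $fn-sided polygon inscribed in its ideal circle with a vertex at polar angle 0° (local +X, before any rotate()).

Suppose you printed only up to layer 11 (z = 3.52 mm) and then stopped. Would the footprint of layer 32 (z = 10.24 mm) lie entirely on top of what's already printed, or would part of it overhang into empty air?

entirely on top

Compare the two slices. At z = 3.52: the cube (footprint 21×26.5) is included at this height (area 556.50 mm²); the cube at (13.5, 2) does not reach this height (z outside [4, 15]); the r=12 cylinder at (5, 13.5) gives a regular 12-gon of circumradius 12 (constant along its height) (area = (12/2)·12.000²·sin(360°/12) = 432.00 mm²); the cylinder at (-0.5, 3): section is a regular 12-gon, circumradius r=6 (area = (12/2)·6.000²·sin(360°/12) = 108.00 mm²); After the difference (first − rest): starting from the 21×26.5 cube (556.50 mm²), the r=12 cylinder at (5, 13.5) partially overlaps it — only the 329.30 mm² overlap (of its 432.00 mm²) is removed, clipping the outline; the r=6 cylinder at (-0.5, 3) partially overlaps it — only the 10.70 mm² overlap (of its 108.00 mm²) is removed, clipping the outline — area = 216.50 mm². At z = 10.24: the cube (footprint 21×26.5) is included at this height (area 556.50 mm²); the cube at (13.5, 2) is present — its section is the full 12.5×23.5 rectangle (area 293.75 mm²); the r=12 cylinder at (5, 13.5) contributes a regular 12-gon of circumradius 12 (area = (12/2)·12.000²·sin(360°/12) = 432.00 mm²); the cylinder at (-0.5, 3): section is a regular 12-gon, circumradius r=6 (area = (12/2)·6.000²·sin(360°/12) = 108.00 mm²); Subtracting the remaining from the first: starting from the 21×26.5 cube (556.50 mm²), the 12.5×23.5 cube at (13.5, 2) partially overlaps it — only the 176.25 mm² overlap (of its 293.75 mm²) is removed, clipping the outline; the r=12 cylinder at (5, 13.5) partially overlaps it — only the 293.37 mm² overlap (of its 432.00 mm²) is removed, clipping the outline; the r=6 cylinder at (-0.5, 3) partially overlaps it — only the 10.70 mm² overlap (of its 108.00 mm²) is removed, clipping the outline — area = 76.19 mm². Checking containment: the cross-section at z = 10.24 is a subset of the cross-section at z = 3.52.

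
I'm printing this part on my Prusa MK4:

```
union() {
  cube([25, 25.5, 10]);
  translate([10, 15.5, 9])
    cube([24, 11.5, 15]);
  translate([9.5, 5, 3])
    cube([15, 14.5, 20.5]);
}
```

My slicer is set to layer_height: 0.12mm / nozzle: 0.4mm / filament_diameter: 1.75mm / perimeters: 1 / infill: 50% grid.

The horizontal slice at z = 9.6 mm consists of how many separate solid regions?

1

At z = 9.6 mm: the cube (footprint 25×25.5) is included at this height; the 24×11.5 cube at (10, 15.5) contributes its full rectangle; the cube at (9.5, 5) (footprint 15×14.5) is included at this height; Taking the union: the regions partially overlap (shared area 367.50 mm²), so overlapping operands fuse into one piece — 1 connected region. The result has 1 disconnected region.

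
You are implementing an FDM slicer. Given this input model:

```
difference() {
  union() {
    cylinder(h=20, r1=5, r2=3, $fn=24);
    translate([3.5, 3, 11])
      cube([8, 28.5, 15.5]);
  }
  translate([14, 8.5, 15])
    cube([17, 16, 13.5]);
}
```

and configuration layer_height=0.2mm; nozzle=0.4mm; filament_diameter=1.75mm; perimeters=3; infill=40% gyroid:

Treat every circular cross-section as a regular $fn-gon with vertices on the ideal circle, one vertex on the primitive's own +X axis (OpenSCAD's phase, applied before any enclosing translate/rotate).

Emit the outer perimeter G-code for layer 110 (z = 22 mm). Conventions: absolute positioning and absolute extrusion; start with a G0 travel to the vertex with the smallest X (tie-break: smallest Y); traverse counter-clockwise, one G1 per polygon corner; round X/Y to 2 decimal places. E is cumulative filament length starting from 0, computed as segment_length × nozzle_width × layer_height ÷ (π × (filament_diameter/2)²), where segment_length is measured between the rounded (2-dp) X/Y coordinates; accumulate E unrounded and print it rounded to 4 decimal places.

G0 X3.50 Y3.00 Z22.00
G1 X11.50 Y3.00 E0.2661
G1 X11.50 Y31.50 E1.2140
G1 X3.50 Y31.50 E1.4801
G1 X3.50 Y3.00 E2.4280

At z = 22 mm: the cone does not reach this height (z outside [0, 20]); the cube at (3.5, 3) (footprint 8×28.5) is included at this height; Taking the union: only the 8×28.5 cube at (3.5, 3) is present, so the union is just that shape — 1 connected region; the cube at (14, 8.5) (footprint 17×16) is included at this height; Taking the first minus the rest: starting from the result so far, the 17×16 cube at (14, 8.5) misses the remaining region (no effect) — 1 connected region. The outline is a single polygon with 4 vertices. Extrusion per mm of travel: 0.4 × 0.2 / (π × 0.875²) = 0.033260. Accumulating E over each segment gives final E = 2.4280.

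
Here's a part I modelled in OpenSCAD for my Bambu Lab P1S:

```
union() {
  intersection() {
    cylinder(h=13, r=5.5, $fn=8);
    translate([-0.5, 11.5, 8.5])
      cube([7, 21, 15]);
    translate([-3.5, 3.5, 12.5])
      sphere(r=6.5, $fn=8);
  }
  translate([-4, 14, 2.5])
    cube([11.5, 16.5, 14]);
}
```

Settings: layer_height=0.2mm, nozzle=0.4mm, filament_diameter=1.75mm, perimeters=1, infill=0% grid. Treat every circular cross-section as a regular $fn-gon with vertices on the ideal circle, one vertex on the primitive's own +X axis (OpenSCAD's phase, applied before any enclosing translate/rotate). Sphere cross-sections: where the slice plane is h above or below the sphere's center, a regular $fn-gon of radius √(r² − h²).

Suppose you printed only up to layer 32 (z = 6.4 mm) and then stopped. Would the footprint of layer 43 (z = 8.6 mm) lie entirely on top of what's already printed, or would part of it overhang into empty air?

entirely on top

Compare the two slices. At z = 6.4: the cylinder: section is a regular 8-gon, circumradius r=5.5 (area = (8/2)·5.500²·sin(360°/8) = 85.56 mm²); the cube at (-0.5, 11.5) does not reach this height (z outside [8.5, 23.5]); the r=6.5 sphere at (-3.5, 3.5) contributes a regular 8-gon of circumradius √(6.5²−6.1²) = 2.245 (area = (8/2)·2.245²·sin(360°/8) = 14.26 mm²); After intersecting: at least one operand is absent at this height, so nothing remains; the cube at (-4, 14) (footprint 11.5×16.5) is included at this height (area 189.75 mm²); Merging all regions: only the 11.5×16.5 cube at (-4, 14) is present, so the union is just that shape — area = 189.75 mm². At z = 8.6: the r=5.5 cylinder contributes a regular 8-gon of circumradius 5.5 (area = (8/2)·5.500²·sin(360°/8) = 85.56 mm²); the cube at (-0.5, 11.5) is present — its section is the full 7×21 rectangle (area 147.00 mm²); the r=6.5 sphere at (-3.5, 3.5) slices to a regular 8-gon of circumradius 5.200 (√(r²−h²) with h=3.9 from center) (area = (8/2)·5.200²·sin(360°/8) = 76.48 mm²); Keeping only the common overlap: the 7×21 cube at (-0.5, 11.5) does not overlap the r=5.5 cylinder (empty); the r=6.5 sphere at (-3.5, 3.5) does not overlap the running intersection (empty) — nothing remains; the 11.5×16.5 cube at (-4, 14) contributes its full rectangle (area 189.75 mm²); Combining (union): only the 11.5×16.5 cube at (-4, 14) is present, so the union is just that shape — area = 189.75 mm². Checking containment: the cross-section at z = 8.6 is a subset of the cross-section at z = 6.4.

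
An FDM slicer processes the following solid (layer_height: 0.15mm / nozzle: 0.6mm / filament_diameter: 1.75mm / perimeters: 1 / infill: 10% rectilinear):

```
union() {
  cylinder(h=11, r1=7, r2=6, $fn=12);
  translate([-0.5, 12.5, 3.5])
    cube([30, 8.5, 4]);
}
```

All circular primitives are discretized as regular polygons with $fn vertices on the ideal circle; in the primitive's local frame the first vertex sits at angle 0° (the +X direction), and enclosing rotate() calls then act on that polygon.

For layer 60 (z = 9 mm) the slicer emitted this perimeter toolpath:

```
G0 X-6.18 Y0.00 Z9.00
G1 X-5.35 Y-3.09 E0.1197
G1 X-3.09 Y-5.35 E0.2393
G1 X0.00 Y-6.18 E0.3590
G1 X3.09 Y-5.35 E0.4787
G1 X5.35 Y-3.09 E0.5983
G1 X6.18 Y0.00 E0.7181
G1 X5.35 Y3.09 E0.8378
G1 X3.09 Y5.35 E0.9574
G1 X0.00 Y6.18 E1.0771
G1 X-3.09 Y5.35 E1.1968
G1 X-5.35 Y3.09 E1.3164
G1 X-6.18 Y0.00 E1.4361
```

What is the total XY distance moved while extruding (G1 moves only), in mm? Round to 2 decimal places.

Sum the Euclidean lengths of each G1 segment: total = 38.38 mm.

38.38 mm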